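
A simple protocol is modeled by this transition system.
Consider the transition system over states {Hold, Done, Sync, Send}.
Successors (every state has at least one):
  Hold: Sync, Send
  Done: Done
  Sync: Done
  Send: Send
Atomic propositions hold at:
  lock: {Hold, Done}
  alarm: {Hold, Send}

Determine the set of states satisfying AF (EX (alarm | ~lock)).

Sat(~lock) = {Sync, Send}
Sat(alarm | ~lock) = {Hold, Sync, Send}
Sat(EX (alarm | ~lock)) = {s : some successor in {Hold, Sync, Send}} = {Hold, Send}
AF (EX (alarm | ~lock)): least fixpoint, start Z0 = {Hold, Send}, add states with every successor in Z. Already a fixed point.
Sat(AF (EX (alarm | ~lock))) = {Hold, Send}

{Hold, Send}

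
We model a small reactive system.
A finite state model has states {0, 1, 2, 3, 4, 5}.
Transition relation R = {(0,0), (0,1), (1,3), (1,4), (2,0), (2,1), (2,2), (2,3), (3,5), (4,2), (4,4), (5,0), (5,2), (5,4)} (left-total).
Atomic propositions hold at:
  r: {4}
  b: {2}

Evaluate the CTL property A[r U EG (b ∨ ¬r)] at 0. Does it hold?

Yes

Sat(¬r) = {0, 1, 2, 3, 5}
Sat(b ∨ ¬r) = {0, 1, 2, 3, 5}
EG (b ∨ ¬r): greatest fixpoint, start Z0 = {0, 1, 2, 3, 5}, keep only states in Sat with some successor in Z. Already a fixed point.
Sat(EG (b ∨ ¬r)) = {0, 1, 2, 3, 5}
A[r U EG (b ∨ ¬r)]: least fixpoint, start Z0 = Sat(EG (b ∨ ¬r)) = {0, 1, 2, 3, 5}, add states in Sat(r) with every successor in Z. Already a fixed point.
Sat(A[r U EG (b ∨ ¬r)]) = {0, 1, 2, 3, 5}
0 ∈ Sat(A[r U EG (b ∨ ¬r)]) = {0, 1, 2, 3, 5}, so the formula holds at 0.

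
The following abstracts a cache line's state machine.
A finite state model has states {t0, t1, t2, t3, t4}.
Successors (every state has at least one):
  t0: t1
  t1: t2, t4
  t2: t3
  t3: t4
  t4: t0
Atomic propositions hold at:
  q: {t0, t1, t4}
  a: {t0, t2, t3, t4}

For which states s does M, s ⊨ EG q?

EG q: greatest fixpoint, start Z0 = {t0, t1, t4}, keep only states in Sat with some successor in Z. Already a fixed point.
Sat(EG q) = {t0, t1, t4}

{t0, t1, t4}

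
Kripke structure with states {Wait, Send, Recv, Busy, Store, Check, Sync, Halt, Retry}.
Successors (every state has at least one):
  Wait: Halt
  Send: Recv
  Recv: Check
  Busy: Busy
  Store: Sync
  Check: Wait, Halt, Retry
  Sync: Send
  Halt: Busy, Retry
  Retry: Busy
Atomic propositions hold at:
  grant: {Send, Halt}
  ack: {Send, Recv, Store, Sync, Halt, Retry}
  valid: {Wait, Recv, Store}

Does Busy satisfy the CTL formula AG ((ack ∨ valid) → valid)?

Yes

Sat(ack ∨ valid) = {Wait, Send, Recv, Store, Sync, Halt, Retry}
Sat((ack ∨ valid) → valid) = {Wait, Recv, Busy, Store, Check}
AG ((ack ∨ valid) → valid): greatest fixpoint, start Z0 = {Wait, Recv, Busy, Store, Check}, keep only states in Sat with every successor in Z. Z1 = {Recv, Busy}; Z2 = {Busy}; fixed.
Sat(AG ((ack ∨ valid) → valid)) = {Busy}
Busy ∈ Sat(AG ((ack ∨ valid) → valid)) = {Busy}, so the formula holds at Busy.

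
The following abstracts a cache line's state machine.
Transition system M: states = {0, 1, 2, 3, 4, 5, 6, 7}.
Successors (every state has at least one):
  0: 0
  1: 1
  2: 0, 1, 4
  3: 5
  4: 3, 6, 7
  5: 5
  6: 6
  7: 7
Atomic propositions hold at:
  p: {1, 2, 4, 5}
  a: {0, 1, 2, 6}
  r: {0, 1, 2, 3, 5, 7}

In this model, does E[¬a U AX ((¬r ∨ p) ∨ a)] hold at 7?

Sat(¬a) = {3, 4, 5, 7}
Sat(¬r) = {4, 6}
Sat(¬r ∨ p) = {1, 2, 4, 5, 6}
Sat((¬r ∨ p) ∨ a) = {0, 1, 2, 4, 5, 6}
Sat(AX ((¬r ∨ p) ∨ a)) = {s : every successor in {0, 1, 2, 4, 5, 6}} = {0, 1, 2, 3, 5, 6}
E[¬a U AX ((¬r ∨ p) ∨ a)]: least fixpoint, start Z0 = Sat(AX ((¬r ∨ p) ∨ a)) = {0, 1, 2, 3, 5, 6}, add states in Sat(¬a) with some successor in Z. Z1 = {0, 1, 2, 3, 4, 5, 6}; fixed.
Sat(E[¬a U AX ((¬r ∨ p) ∨ a)]) = {0, 1, 2, 3, 4, 5, 6}
7 ∉ Sat(E[¬a U AX ((¬r ∨ p) ∨ a)]) = {0, 1, 2, 3, 4, 5, 6}, so the formula does not hold at 7.

No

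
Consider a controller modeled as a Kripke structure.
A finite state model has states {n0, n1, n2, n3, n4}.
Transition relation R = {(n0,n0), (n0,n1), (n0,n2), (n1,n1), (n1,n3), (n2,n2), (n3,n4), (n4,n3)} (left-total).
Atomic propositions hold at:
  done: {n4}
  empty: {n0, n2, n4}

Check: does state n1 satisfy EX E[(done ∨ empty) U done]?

No

Sat(done ∨ empty) = {n0, n2, n4}
E[(done ∨ empty) U done]: least fixpoint, start Z0 = Sat(done) = {n4}, add states in Sat(done ∨ empty) with some successor in Z. Already a fixed point.
Sat(E[(done ∨ empty) U done]) = {n4}
Sat(EX E[(done ∨ empty) U done]) = {s : some successor in {n4}} = {n3}
n1 ∉ Sat(EX E[(done ∨ empty) U done]) = {n3}, so the formula does not hold at n1.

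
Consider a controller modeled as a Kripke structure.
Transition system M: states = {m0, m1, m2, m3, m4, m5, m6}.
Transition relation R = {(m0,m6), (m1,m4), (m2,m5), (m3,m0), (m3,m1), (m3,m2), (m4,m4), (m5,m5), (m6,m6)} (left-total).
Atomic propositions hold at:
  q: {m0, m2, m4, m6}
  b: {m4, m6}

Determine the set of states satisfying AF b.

{m0, m1, m4, m6}

AF b: least fixpoint, start Z0 = {m4, m6}, add states with every successor in Z. Z1 = {m0, m1, m4, m6}; fixed.
Sat(AF b) = {m0, m1, m4, m6}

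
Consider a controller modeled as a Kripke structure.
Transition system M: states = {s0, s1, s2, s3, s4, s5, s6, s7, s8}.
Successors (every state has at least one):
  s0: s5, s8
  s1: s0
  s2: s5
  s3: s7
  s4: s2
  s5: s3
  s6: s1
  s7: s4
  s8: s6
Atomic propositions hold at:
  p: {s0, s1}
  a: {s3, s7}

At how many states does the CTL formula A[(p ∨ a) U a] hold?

2

Sat(p ∨ a) = {s0, s1, s3, s7}
A[(p ∨ a) U a]: least fixpoint, start Z0 = Sat(a) = {s3, s7}, add states in Sat(p ∨ a) with every successor in Z. Already a fixed point.
Sat(A[(p ∨ a) U a]) = {s3, s7}
|Sat(A[(p ∨ a) U a])| = |{s3, s7}| = 2.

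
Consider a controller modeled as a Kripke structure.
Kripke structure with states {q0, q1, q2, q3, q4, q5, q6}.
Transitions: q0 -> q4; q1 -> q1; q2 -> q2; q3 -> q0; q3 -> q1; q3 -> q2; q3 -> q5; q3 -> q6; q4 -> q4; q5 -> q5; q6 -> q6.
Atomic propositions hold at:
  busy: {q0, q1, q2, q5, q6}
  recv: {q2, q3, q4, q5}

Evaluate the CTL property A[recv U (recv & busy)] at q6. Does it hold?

Sat(recv & busy) = {q2, q5}
A[recv U (recv & busy)]: least fixpoint, start Z0 = Sat((recv & busy)) = {q2, q5}, add states in Sat(recv) with every successor in Z. Already a fixed point.
Sat(A[recv U (recv & busy)]) = {q2, q5}
q6 ∉ Sat(A[recv U (recv & busy)]) = {q2, q5}, so the formula does not hold at q6.

No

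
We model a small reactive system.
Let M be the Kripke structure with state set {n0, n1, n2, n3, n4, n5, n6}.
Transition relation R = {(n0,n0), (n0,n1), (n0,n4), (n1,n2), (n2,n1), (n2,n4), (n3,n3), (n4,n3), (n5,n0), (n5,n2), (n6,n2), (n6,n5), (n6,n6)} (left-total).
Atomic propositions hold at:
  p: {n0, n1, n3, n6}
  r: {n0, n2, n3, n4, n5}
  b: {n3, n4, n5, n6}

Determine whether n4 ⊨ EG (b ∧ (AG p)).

No

AG p: greatest fixpoint, start Z0 = {n0, n1, n3, n6}, keep only states in Sat with every successor in Z. Z1 = {n3}; fixed.
Sat(AG p) = {n3}
Sat(b ∧ (AG p)) = {n3}
EG (b ∧ (AG p)): greatest fixpoint, start Z0 = {n3}, keep only states in Sat with some successor in Z. Already a fixed point.
Sat(EG (b ∧ (AG p))) = {n3}
n4 ∉ Sat(EG (b ∧ (AG p))) = {n3}, so the formula does not hold at n4.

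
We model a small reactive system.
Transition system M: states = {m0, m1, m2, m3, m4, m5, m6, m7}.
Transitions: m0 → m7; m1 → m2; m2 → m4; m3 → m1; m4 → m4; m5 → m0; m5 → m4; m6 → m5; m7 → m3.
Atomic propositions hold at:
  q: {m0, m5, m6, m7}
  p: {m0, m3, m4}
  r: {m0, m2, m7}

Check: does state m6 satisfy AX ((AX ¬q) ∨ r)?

Sat(¬q) = {m1, m2, m3, m4}
Sat(AX ¬q) = {s : every successor in {m1, m2, m3, m4}} = {m1, m2, m3, m4, m7}
Sat((AX ¬q) ∨ r) = {m0, m1, m2, m3, m4, m7}
Sat(AX ((AX ¬q) ∨ r)) = {s : every successor in {m0, m1, m2, m3, m4, m7}} = {m0, m1, m2, m3, m4, m5, m7}
m6 ∉ Sat(AX ((AX ¬q) ∨ r)) = {m0, m1, m2, m3, m4, m5, m7}, so the formula does not hold at m6.

No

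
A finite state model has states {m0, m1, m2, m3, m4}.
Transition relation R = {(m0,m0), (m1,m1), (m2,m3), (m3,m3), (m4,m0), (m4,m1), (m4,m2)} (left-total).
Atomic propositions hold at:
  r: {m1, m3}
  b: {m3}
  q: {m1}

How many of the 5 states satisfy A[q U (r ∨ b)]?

Sat(r ∨ b) = {m1, m3}
A[q U (r ∨ b)]: least fixpoint, start Z0 = Sat((r ∨ b)) = {m1, m3}, add states in Sat(q) with every successor in Z. Already a fixed point.
Sat(A[q U (r ∨ b)]) = {m1, m3}
|Sat(A[q U (r ∨ b)])| = |{m1, m3}| = 2.

2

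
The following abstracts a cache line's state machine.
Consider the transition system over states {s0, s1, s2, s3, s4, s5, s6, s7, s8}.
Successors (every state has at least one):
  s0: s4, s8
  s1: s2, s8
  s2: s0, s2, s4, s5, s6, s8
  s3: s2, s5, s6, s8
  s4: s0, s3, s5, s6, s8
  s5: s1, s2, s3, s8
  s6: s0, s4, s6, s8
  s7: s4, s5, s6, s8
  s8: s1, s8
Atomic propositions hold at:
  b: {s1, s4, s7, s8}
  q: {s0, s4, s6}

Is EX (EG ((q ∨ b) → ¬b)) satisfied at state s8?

Sat(q ∨ b) = {s0, s1, s4, s6, s7, s8}
Sat(¬b) = {s0, s2, s3, s5, s6}
Sat((q ∨ b) → ¬b) = {s0, s2, s3, s5, s6}
EG ((q ∨ b) → ¬b): greatest fixpoint, start Z0 = {s0, s2, s3, s5, s6}, keep only states in Sat with some successor in Z. Z1 = {s2, s3, s5, s6}; fixed.
Sat(EG ((q ∨ b) → ¬b)) = {s2, s3, s5, s6}
Sat(EX (EG ((q ∨ b) → ¬b))) = {s : some successor in {s2, s3, s5, s6}} = {s1, s2, s3, s4, s5, s6, s7}
s8 ∉ Sat(EX (EG ((q ∨ b) → ¬b))) = {s1, s2, s3, s4, s5, s6, s7}, so the formula does not hold at s8.

No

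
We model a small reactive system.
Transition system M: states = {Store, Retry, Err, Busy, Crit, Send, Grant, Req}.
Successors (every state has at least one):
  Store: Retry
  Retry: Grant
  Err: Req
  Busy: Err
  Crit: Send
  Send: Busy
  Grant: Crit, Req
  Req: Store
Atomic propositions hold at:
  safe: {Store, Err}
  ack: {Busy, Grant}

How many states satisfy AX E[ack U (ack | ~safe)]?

Sat(~safe) = {Retry, Busy, Crit, Send, Grant, Req}
Sat(ack | ~safe) = {Retry, Busy, Crit, Send, Grant, Req}
E[ack U (ack | ~safe)]: least fixpoint, start Z0 = Sat((ack | ~safe)) = {Retry, Busy, Crit, Send, Grant, Req}, add states in Sat(ack) with some successor in Z. Already a fixed point.
Sat(E[ack U (ack | ~safe)]) = {Retry, Busy, Crit, Send, Grant, Req}
Sat(AX E[ack U (ack | ~safe)]) = {s : every successor in {Retry, Busy, Crit, Send, Grant, Req}} = {Store, Retry, Err, Crit, Send, Grant}
|Sat(AX E[ack U (ack | ~safe)])| = |{Store, Retry, Err, Crit, Send, Grant}| = 6.

6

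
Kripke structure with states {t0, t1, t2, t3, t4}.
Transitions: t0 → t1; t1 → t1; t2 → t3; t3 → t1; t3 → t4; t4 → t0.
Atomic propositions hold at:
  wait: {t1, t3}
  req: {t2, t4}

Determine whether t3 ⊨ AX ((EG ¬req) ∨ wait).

Sat(¬req) = {t0, t1, t3}
EG ¬req: greatest fixpoint, start Z0 = {t0, t1, t3}, keep only states in Sat with some successor in Z. Already a fixed point.
Sat(EG ¬req) = {t0, t1, t3}
Sat((EG ¬req) ∨ wait) = {t0, t1, t3}
Sat(AX ((EG ¬req) ∨ wait)) = {s : every successor in {t0, t1, t3}} = {t0, t1, t2, t4}
t3 ∉ Sat(AX ((EG ¬req) ∨ wait)) = {t0, t1, t2, t4}, so the formula does not hold at t3.

No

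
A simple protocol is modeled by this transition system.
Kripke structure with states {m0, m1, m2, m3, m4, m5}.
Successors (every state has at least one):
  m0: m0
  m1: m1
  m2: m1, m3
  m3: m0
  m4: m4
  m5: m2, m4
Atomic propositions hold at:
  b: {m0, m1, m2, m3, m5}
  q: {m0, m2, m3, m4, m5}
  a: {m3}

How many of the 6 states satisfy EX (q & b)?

Sat(q & b) = {m0, m2, m3, m5}
Sat(EX (q & b)) = {s : some successor in {m0, m2, m3, m5}} = {m0, m2, m3, m5}
|Sat(EX (q & b))| = |{m0, m2, m3, m5}| = 4.

4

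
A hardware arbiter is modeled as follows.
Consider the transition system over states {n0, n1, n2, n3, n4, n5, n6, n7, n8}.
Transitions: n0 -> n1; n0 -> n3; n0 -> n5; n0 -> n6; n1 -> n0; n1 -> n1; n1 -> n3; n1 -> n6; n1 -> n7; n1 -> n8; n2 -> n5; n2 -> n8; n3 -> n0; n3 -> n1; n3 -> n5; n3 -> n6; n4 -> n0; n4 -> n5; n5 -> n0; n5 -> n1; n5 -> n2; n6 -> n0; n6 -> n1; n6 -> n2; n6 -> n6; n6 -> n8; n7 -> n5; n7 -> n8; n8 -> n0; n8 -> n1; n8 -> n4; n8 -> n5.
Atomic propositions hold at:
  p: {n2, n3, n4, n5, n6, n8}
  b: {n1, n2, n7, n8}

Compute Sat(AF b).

{n1, n2, n7, n8}

AF b: least fixpoint, start Z0 = {n1, n2, n7, n8}, add states with every successor in Z. Already a fixed point.
Sat(AF b) = {n1, n2, n7, n8}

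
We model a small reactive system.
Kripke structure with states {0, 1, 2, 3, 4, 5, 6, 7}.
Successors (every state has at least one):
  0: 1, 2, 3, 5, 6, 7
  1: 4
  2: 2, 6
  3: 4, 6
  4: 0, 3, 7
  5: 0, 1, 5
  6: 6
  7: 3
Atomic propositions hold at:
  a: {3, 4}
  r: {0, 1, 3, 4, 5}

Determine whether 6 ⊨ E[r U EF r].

No

EF r: least fixpoint, start Z0 = {0, 1, 3, 4, 5}, add states with some successor in Z. Z1 = {0, 1, 3, 4, 5, 7}; fixed.
Sat(EF r) = {0, 1, 3, 4, 5, 7}
E[r U EF r]: least fixpoint, start Z0 = Sat(EF r) = {0, 1, 3, 4, 5, 7}, add states in Sat(r) with some successor in Z. Already a fixed point.
Sat(E[r U EF r]) = {0, 1, 3, 4, 5, 7}
6 ∉ Sat(E[r U EF r]) = {0, 1, 3, 4, 5, 7}, so the formula does not hold at 6.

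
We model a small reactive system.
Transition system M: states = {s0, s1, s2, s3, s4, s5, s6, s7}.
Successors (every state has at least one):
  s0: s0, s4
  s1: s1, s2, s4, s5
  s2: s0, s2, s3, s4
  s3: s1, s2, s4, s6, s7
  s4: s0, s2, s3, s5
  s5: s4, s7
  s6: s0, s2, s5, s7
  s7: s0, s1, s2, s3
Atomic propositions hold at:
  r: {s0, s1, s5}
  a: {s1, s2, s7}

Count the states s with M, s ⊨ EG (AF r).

2

AF r: least fixpoint, start Z0 = {s0, s1, s5}, add states with every successor in Z. Already a fixed point.
Sat(AF r) = {s0, s1, s5}
EG (AF r): greatest fixpoint, start Z0 = {s0, s1, s5}, keep only states in Sat with some successor in Z. Z1 = {s0, s1}; fixed.
Sat(EG (AF r)) = {s0, s1}
|Sat(EG (AF r))| = |{s0, s1}| = 2.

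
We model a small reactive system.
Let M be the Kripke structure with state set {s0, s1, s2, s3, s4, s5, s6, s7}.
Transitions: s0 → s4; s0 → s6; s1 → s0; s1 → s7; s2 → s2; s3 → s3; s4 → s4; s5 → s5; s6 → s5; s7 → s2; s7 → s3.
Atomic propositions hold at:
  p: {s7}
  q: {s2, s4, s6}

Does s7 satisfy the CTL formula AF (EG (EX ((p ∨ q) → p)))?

Sat(p ∨ q) = {s2, s4, s6, s7}
Sat((p ∨ q) → p) = {s0, s1, s3, s5, s7}
Sat(EX ((p ∨ q) → p)) = {s : some successor in {s0, s1, s3, s5, s7}} = {s1, s3, s5, s6, s7}
EG (EX ((p ∨ q) → p)): greatest fixpoint, start Z0 = {s1, s3, s5, s6, s7}, keep only states in Sat with some successor in Z. Already a fixed point.
Sat(EG (EX ((p ∨ q) → p))) = {s1, s3, s5, s6, s7}
AF (EG (EX ((p ∨ q) → p))): least fixpoint, start Z0 = {s1, s3, s5, s6, s7}, add states with every successor in Z. Already a fixed point.
Sat(AF (EG (EX ((p ∨ q) → p)))) = {s1, s3, s5, s6, s7}
s7 ∈ Sat(AF (EG (EX ((p ∨ q) → p)))) = {s1, s3, s5, s6, s7}, so the formula holds at s7.

Yes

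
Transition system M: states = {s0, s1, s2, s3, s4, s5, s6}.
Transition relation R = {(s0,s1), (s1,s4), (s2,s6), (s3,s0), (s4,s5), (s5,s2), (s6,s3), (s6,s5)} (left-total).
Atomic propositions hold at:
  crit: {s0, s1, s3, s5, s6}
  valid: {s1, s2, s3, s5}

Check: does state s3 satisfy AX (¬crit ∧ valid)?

No

Sat(¬crit) = {s2, s4}
Sat(¬crit ∧ valid) = {s2}
Sat(AX (¬crit ∧ valid)) = {s : every successor in {s2}} = {s5}
s3 ∉ Sat(AX (¬crit ∧ valid)) = {s5}, so the formula does not hold at s3.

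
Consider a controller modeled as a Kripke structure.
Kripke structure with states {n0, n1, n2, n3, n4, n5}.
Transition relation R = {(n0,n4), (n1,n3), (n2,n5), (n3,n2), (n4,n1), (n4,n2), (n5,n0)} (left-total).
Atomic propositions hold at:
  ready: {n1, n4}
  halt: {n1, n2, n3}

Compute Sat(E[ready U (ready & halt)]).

Sat(ready & halt) = {n1}
E[ready U (ready & halt)]: least fixpoint, start Z0 = Sat((ready & halt)) = {n1}, add states in Sat(ready) with some successor in Z. Z1 = {n1, n4}; fixed.
Sat(E[ready U (ready & halt)]) = {n1, n4}

{n1, n4}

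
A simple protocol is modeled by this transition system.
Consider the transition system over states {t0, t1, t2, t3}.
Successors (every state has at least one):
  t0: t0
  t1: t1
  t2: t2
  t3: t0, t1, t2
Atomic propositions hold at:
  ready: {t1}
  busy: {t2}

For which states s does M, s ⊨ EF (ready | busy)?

Sat(ready | busy) = {t1, t2}
EF (ready | busy): least fixpoint, start Z0 = {t1, t2}, add states with some successor in Z. Z1 = {t1, t2, t3}; fixed.
Sat(EF (ready | busy)) = {t1, t2, t3}

{t1, t2, t3}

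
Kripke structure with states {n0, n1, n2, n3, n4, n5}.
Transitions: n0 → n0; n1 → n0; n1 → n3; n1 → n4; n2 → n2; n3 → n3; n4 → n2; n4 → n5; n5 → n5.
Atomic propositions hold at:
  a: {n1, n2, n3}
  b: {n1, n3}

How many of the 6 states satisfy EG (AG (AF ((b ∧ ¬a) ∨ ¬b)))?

Sat(¬a) = {n0, n4, n5}
Sat(b ∧ ¬a) = ∅
Sat(¬b) = {n0, n2, n4, n5}
Sat((b ∧ ¬a) ∨ ¬b) = {n0, n2, n4, n5}
AF ((b ∧ ¬a) ∨ ¬b): least fixpoint, start Z0 = {n0, n2, n4, n5}, add states with every successor in Z. Already a fixed point.
Sat(AF ((b ∧ ¬a) ∨ ¬b)) = {n0, n2, n4, n5}
AG (AF ((b ∧ ¬a) ∨ ¬b)): greatest fixpoint, start Z0 = {n0, n2, n4, n5}, keep only states in Sat with every successor in Z. Already a fixed point.
Sat(AG (AF ((b ∧ ¬a) ∨ ¬b))) = {n0, n2, n4, n5}
EG (AG (AF ((b ∧ ¬a) ∨ ¬b))): greatest fixpoint, start Z0 = {n0, n2, n4, n5}, keep only states in Sat with some successor in Z. Already a fixed point.
Sat(EG (AG (AF ((b ∧ ¬a) ∨ ¬b)))) = {n0, n2, n4, n5}
|Sat(EG (AG (AF ((b ∧ ¬a) ∨ ¬b))))| = |{n0, n2, n4, n5}| = 4.

4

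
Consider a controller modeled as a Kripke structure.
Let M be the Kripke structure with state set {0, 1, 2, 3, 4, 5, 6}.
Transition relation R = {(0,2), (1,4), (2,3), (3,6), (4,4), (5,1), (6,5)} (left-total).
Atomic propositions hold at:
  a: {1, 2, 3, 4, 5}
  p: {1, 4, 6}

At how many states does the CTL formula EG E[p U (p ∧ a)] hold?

2

Sat(p ∧ a) = {1, 4}
E[p U (p ∧ a)]: least fixpoint, start Z0 = Sat((p ∧ a)) = {1, 4}, add states in Sat(p) with some successor in Z. Already a fixed point.
Sat(E[p U (p ∧ a)]) = {1, 4}
EG E[p U (p ∧ a)]: greatest fixpoint, start Z0 = {1, 4}, keep only states in Sat with some successor in Z. Already a fixed point.
Sat(EG E[p U (p ∧ a)]) = {1, 4}
|Sat(EG E[p U (p ∧ a)])| = |{1, 4}| = 2.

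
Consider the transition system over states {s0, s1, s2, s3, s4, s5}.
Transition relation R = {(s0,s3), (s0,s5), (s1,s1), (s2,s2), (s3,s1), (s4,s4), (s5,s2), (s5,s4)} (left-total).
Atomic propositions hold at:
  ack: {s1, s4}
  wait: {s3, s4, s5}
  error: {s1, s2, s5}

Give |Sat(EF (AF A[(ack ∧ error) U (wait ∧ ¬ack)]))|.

Sat(ack ∧ error) = {s1}
Sat(¬ack) = {s0, s2, s3, s5}
Sat(wait ∧ ¬ack) = {s3, s5}
A[(ack ∧ error) U (wait ∧ ¬ack)]: least fixpoint, start Z0 = Sat((wait ∧ ¬ack)) = {s3, s5}, add states in Sat(ack ∧ error) with every successor in Z. Already a fixed point.
Sat(A[(ack ∧ error) U (wait ∧ ¬ack)]) = {s3, s5}
AF A[(ack ∧ error) U (wait ∧ ¬ack)]: least fixpoint, start Z0 = {s3, s5}, add states with every successor in Z. Z1 = {s0, s3, s5}; fixed.
Sat(AF A[(ack ∧ error) U (wait ∧ ¬ack)]) = {s0, s3, s5}
EF (AF A[(ack ∧ error) U (wait ∧ ¬ack)]): least fixpoint, start Z0 = {s0, s3, s5}, add states with some successor in Z. Already a fixed point.
Sat(EF (AF A[(ack ∧ error) U (wait ∧ ¬ack)])) = {s0, s3, s5}
|Sat(EF (AF A[(ack ∧ error) U (wait ∧ ¬ack)]))| = |{s0, s3, s5}| = 3.

3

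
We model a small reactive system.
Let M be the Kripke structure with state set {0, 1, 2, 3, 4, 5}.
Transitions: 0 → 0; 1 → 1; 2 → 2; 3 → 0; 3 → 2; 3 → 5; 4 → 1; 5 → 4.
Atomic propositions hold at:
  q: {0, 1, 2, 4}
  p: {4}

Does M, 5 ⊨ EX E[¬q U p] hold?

Sat(¬q) = {3, 5}
E[¬q U p]: least fixpoint, start Z0 = Sat(p) = {4}, add states in Sat(¬q) with some successor in Z. Z1 = {4, 5}; Z2 = {3, 4, 5}; fixed.
Sat(E[¬q U p]) = {3, 4, 5}
Sat(EX E[¬q U p]) = {s : some successor in {3, 4, 5}} = {3, 5}
5 ∈ Sat(EX E[¬q U p]) = {3, 5}, so the formula holds at 5.

Yes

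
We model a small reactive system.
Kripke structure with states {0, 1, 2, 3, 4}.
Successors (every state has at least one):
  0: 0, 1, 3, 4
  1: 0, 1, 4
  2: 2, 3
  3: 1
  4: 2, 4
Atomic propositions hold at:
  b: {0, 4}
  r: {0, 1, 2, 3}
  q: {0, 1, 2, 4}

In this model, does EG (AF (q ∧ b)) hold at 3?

No

Sat(q ∧ b) = {0, 4}
AF (q ∧ b): least fixpoint, start Z0 = {0, 4}, add states with every successor in Z. Already a fixed point.
Sat(AF (q ∧ b)) = {0, 4}
EG (AF (q ∧ b)): greatest fixpoint, start Z0 = {0, 4}, keep only states in Sat with some successor in Z. Already a fixed point.
Sat(EG (AF (q ∧ b))) = {0, 4}
3 ∉ Sat(EG (AF (q ∧ b))) = {0, 4}, so the formula does not hold at 3.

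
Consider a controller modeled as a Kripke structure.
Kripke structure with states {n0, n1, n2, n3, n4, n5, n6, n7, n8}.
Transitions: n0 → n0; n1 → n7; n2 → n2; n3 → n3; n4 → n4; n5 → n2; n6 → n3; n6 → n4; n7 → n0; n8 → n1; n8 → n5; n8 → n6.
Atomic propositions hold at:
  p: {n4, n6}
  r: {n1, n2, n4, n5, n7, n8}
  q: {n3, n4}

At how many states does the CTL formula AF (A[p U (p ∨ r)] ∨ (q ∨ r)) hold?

Sat(p ∨ r) = {n1, n2, n4, n5, n6, n7, n8}
A[p U (p ∨ r)]: least fixpoint, start Z0 = Sat((p ∨ r)) = {n1, n2, n4, n5, n6, n7, n8}, add states in Sat(p) with every successor in Z. Already a fixed point.
Sat(A[p U (p ∨ r)]) = {n1, n2, n4, n5, n6, n7, n8}
Sat(q ∨ r) = {n1, n2, n3, n4, n5, n7, n8}
Sat(A[p U (p ∨ r)] ∨ (q ∨ r)) = {n1, n2, n3, n4, n5, n6, n7, n8}
AF (A[p U (p ∨ r)] ∨ (q ∨ r)): least fixpoint, start Z0 = {n1, n2, n3, n4, n5, n6, n7, n8}, add states with every successor in Z. Already a fixed point.
Sat(AF (A[p U (p ∨ r)] ∨ (q ∨ r))) = {n1, n2, n3, n4, n5, n6, n7, n8}
|Sat(AF (A[p U (p ∨ r)] ∨ (q ∨ r)))| = |{n1, n2, n3, n4, n5, n6, n7, n8}| = 8.

8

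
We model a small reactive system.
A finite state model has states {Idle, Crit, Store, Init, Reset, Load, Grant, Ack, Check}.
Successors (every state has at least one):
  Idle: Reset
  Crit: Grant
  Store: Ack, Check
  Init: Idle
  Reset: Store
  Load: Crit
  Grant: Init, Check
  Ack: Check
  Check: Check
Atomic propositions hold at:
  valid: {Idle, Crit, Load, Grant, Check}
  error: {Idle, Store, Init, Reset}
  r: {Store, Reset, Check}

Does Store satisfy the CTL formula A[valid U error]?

Yes

A[valid U error]: least fixpoint, start Z0 = Sat(error) = {Idle, Store, Init, Reset}, add states in Sat(valid) with every successor in Z. Already a fixed point.
Sat(A[valid U error]) = {Idle, Store, Init, Reset}
Store ∈ Sat(A[valid U error]) = {Idle, Store, Init, Reset}, so the formula holds at Store.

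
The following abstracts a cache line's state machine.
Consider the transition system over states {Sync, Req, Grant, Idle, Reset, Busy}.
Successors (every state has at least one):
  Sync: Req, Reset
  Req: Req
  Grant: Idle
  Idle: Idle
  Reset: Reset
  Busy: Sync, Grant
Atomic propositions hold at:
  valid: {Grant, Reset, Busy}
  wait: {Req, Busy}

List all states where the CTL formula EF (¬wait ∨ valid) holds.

{Sync, Grant, Idle, Reset, Busy}

Sat(¬wait) = {Sync, Grant, Idle, Reset}
Sat(¬wait ∨ valid) = {Sync, Grant, Idle, Reset, Busy}
EF (¬wait ∨ valid): least fixpoint, start Z0 = {Sync, Grant, Idle, Reset, Busy}, add states with some successor in Z. Already a fixed point.
Sat(EF (¬wait ∨ valid)) = {Sync, Grant, Idle, Reset, Busy}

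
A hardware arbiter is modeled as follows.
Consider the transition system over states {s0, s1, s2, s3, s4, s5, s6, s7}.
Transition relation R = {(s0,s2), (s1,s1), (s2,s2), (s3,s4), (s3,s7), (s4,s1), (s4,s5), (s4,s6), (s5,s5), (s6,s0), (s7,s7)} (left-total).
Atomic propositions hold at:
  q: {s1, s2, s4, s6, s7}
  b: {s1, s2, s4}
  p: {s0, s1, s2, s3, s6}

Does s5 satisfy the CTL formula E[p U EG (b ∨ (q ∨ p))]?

Sat(q ∨ p) = {s0, s1, s2, s3, s4, s6, s7}
Sat(b ∨ (q ∨ p)) = {s0, s1, s2, s3, s4, s6, s7}
EG (b ∨ (q ∨ p)): greatest fixpoint, start Z0 = {s0, s1, s2, s3, s4, s6, s7}, keep only states in Sat with some successor in Z. Already a fixed point.
Sat(EG (b ∨ (q ∨ p))) = {s0, s1, s2, s3, s4, s6, s7}
E[p U EG (b ∨ (q ∨ p))]: least fixpoint, start Z0 = Sat(EG (b ∨ (q ∨ p))) = {s0, s1, s2, s3, s4, s6, s7}, add states in Sat(p) with some successor in Z. Already a fixed point.
Sat(E[p U EG (b ∨ (q ∨ p))]) = {s0, s1, s2, s3, s4, s6, s7}
s5 ∉ Sat(E[p U EG (b ∨ (q ∨ p))]) = {s0, s1, s2, s3, s4, s6, s7}, so the formula does not hold at s5.

No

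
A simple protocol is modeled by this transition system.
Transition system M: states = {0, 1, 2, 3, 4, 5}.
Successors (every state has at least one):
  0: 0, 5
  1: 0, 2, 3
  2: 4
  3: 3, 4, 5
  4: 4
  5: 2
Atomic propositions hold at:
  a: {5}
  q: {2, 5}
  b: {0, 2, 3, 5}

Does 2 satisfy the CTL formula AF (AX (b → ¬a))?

Yes

Sat(¬a) = {0, 1, 2, 3, 4}
Sat(b → ¬a) = {0, 1, 2, 3, 4}
Sat(AX (b → ¬a)) = {s : every successor in {0, 1, 2, 3, 4}} = {1, 2, 4, 5}
AF (AX (b → ¬a)): least fixpoint, start Z0 = {1, 2, 4, 5}, add states with every successor in Z. Already a fixed point.
Sat(AF (AX (b → ¬a))) = {1, 2, 4, 5}
2 ∈ Sat(AF (AX (b → ¬a))) = {1, 2, 4, 5}, so the formula holds at 2.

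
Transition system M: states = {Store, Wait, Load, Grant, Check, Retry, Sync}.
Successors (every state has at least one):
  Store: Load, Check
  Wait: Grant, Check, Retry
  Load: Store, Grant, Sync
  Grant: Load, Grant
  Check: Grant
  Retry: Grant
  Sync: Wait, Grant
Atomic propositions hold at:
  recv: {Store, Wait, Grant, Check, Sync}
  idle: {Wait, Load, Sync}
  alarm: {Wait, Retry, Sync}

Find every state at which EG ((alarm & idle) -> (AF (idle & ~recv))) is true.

{Store, Load, Grant, Check, Retry}

Sat(alarm & idle) = {Wait, Sync}
Sat(~recv) = {Load, Retry}
Sat(idle & ~recv) = {Load}
AF (idle & ~recv): least fixpoint, start Z0 = {Load}, add states with every successor in Z. Already a fixed point.
Sat(AF (idle & ~recv)) = {Load}
Sat((alarm & idle) -> (AF (idle & ~recv))) = {Store, Load, Grant, Check, Retry}
EG ((alarm & idle) -> (AF (idle & ~recv))): greatest fixpoint, start Z0 = {Store, Load, Grant, Check, Retry}, keep only states in Sat with some successor in Z. Already a fixed point.
Sat(EG ((alarm & idle) -> (AF (idle & ~recv)))) = {Store, Load, Grant, Check, Retry}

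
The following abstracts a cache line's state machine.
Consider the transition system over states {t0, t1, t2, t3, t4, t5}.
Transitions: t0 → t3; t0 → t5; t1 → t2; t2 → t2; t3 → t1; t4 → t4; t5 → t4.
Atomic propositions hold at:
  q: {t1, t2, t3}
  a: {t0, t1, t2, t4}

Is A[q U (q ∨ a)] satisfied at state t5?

No

Sat(q ∨ a) = {t0, t1, t2, t3, t4}
A[q U (q ∨ a)]: least fixpoint, start Z0 = Sat((q ∨ a)) = {t0, t1, t2, t3, t4}, add states in Sat(q) with every successor in Z. Already a fixed point.
Sat(A[q U (q ∨ a)]) = {t0, t1, t2, t3, t4}
t5 ∉ Sat(A[q U (q ∨ a)]) = {t0, t1, t2, t3, t4}, so the formula does not hold at t5.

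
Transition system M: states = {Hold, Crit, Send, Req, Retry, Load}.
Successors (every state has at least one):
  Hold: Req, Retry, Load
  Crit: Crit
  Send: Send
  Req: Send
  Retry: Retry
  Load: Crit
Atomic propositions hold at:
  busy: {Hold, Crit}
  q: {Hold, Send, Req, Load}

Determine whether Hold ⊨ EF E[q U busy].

E[q U busy]: least fixpoint, start Z0 = Sat(busy) = {Hold, Crit}, add states in Sat(q) with some successor in Z. Z1 = {Hold, Crit, Load}; fixed.
Sat(E[q U busy]) = {Hold, Crit, Load}
EF E[q U busy]: least fixpoint, start Z0 = {Hold, Crit, Load}, add states with some successor in Z. Already a fixed point.
Sat(EF E[q U busy]) = {Hold, Crit, Load}
Hold ∈ Sat(EF E[q U busy]) = {Hold, Crit, Load}, so the formula holds at Hold.

Yes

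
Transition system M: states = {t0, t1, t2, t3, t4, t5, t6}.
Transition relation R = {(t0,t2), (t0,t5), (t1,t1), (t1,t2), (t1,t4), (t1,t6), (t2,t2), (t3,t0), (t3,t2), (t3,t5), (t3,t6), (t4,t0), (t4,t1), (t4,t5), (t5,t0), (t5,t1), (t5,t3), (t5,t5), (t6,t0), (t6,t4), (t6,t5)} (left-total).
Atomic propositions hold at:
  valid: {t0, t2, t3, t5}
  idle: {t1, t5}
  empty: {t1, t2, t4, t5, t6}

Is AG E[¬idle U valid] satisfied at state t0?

No

Sat(¬idle) = {t0, t2, t3, t4, t6}
E[¬idle U valid]: least fixpoint, start Z0 = Sat(valid) = {t0, t2, t3, t5}, add states in Sat(¬idle) with some successor in Z. Z1 = {t0, t2, t3, t4, t5, t6}; fixed.
Sat(E[¬idle U valid]) = {t0, t2, t3, t4, t5, t6}
AG E[¬idle U valid]: greatest fixpoint, start Z0 = {t0, t2, t3, t4, t5, t6}, keep only states in Sat with every successor in Z. Z1 = {t0, t2, t3, t6}; Z2 = {t2}; fixed.
Sat(AG E[¬idle U valid]) = {t2}
t0 ∉ Sat(AG E[¬idle U valid]) = {t2}, so the formula does not hold at t0.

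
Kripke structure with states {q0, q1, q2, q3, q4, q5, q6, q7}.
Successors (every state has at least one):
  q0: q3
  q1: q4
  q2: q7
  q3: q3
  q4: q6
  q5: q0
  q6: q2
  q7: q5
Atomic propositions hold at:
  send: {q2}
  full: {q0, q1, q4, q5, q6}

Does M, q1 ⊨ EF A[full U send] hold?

Yes

A[full U send]: least fixpoint, start Z0 = Sat(send) = {q2}, add states in Sat(full) with every successor in Z. Z1 = {q2, q6}; Z2 = {q2, q4, q6}; Z3 = {q1, q2, q4, q6}; fixed.
Sat(A[full U send]) = {q1, q2, q4, q6}
EF A[full U send]: least fixpoint, start Z0 = {q1, q2, q4, q6}, add states with some successor in Z. Already a fixed point.
Sat(EF A[full U send]) = {q1, q2, q4, q6}
q1 ∈ Sat(EF A[full U send]) = {q1, q2, q4, q6}, so the formula holds at q1.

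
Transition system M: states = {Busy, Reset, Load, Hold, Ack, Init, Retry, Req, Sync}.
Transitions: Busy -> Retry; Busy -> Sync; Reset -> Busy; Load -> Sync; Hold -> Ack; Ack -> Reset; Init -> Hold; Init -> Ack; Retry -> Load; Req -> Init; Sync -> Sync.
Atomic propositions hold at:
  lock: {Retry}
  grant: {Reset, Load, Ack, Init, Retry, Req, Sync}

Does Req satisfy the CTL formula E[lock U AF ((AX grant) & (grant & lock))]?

Sat(AX grant) = {s : every successor in {Reset, Load, Ack, Init, Retry, Req, Sync}} = {Busy, Load, Hold, Ack, Retry, Req, Sync}
Sat(grant & lock) = {Retry}
Sat((AX grant) & (grant & lock)) = {Retry}
AF ((AX grant) & (grant & lock)): least fixpoint, start Z0 = {Retry}, add states with every successor in Z. Already a fixed point.
Sat(AF ((AX grant) & (grant & lock))) = {Retry}
E[lock U AF ((AX grant) & (grant & lock))]: least fixpoint, start Z0 = Sat(AF ((AX grant) & (grant & lock))) = {Retry}, add states in Sat(lock) with some successor in Z. Already a fixed point.
Sat(E[lock U AF ((AX grant) & (grant & lock))]) = {Retry}
Req ∉ Sat(E[lock U AF ((AX grant) & (grant & lock))]) = {Retry}, so the formula does not hold at Req.

No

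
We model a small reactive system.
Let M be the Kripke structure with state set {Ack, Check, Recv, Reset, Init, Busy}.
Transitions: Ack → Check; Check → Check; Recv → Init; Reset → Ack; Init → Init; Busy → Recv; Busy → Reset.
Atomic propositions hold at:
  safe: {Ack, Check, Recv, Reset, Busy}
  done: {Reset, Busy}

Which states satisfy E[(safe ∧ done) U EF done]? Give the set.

Sat(safe ∧ done) = {Reset, Busy}
EF done: least fixpoint, start Z0 = {Reset, Busy}, add states with some successor in Z. Already a fixed point.
Sat(EF done) = {Reset, Busy}
E[(safe ∧ done) U EF done]: least fixpoint, start Z0 = Sat(EF done) = {Reset, Busy}, add states in Sat(safe ∧ done) with some successor in Z. Already a fixed point.
Sat(E[(safe ∧ done) U EF done]) = {Reset, Busy}

{Reset, Busy}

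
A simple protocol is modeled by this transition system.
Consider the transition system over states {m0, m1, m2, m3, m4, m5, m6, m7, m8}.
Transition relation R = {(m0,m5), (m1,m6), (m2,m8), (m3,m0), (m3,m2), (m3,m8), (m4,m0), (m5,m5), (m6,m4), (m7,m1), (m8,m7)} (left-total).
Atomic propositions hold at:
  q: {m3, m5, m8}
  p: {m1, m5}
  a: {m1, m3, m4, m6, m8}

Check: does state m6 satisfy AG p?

No

AG p: greatest fixpoint, start Z0 = {m1, m5}, keep only states in Sat with every successor in Z. Z1 = {m5}; fixed.
Sat(AG p) = {m5}
m6 ∉ Sat(AG p) = {m5}, so the formula does not hold at m6.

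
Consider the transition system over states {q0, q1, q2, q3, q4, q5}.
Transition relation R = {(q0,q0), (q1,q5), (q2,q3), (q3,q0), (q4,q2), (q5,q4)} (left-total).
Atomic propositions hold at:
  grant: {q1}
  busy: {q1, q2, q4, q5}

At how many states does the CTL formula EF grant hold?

1

EF grant: least fixpoint, start Z0 = {q1}, add states with some successor in Z. Already a fixed point.
Sat(EF grant) = {q1}
|Sat(EF grant)| = |{q1}| = 1.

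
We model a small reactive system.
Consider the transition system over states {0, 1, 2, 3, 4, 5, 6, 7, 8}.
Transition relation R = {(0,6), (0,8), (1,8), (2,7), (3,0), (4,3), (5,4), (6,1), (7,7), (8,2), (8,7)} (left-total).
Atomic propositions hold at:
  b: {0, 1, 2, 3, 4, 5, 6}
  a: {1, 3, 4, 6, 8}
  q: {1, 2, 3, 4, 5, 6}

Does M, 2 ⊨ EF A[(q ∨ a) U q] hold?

Yes

Sat(q ∨ a) = {1, 2, 3, 4, 5, 6, 8}
A[(q ∨ a) U q]: least fixpoint, start Z0 = Sat(q) = {1, 2, 3, 4, 5, 6}, add states in Sat(q ∨ a) with every successor in Z. Already a fixed point.
Sat(A[(q ∨ a) U q]) = {1, 2, 3, 4, 5, 6}
EF A[(q ∨ a) U q]: least fixpoint, start Z0 = {1, 2, 3, 4, 5, 6}, add states with some successor in Z. Z1 = {0, 1, 2, 3, 4, 5, 6, 8}; fixed.
Sat(EF A[(q ∨ a) U q]) = {0, 1, 2, 3, 4, 5, 6, 8}
2 ∈ Sat(EF A[(q ∨ a) U q]) = {0, 1, 2, 3, 4, 5, 6, 8}, so the formula holds at 2.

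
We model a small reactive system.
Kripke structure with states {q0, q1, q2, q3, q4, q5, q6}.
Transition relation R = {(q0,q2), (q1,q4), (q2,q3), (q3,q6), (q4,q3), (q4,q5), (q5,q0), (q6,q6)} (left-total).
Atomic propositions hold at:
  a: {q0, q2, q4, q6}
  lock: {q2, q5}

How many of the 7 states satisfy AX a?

Sat(AX a) = {s : every successor in {q0, q2, q4, q6}} = {q0, q1, q3, q5, q6}
|Sat(AX a)| = |{q0, q1, q3, q5, q6}| = 5.

5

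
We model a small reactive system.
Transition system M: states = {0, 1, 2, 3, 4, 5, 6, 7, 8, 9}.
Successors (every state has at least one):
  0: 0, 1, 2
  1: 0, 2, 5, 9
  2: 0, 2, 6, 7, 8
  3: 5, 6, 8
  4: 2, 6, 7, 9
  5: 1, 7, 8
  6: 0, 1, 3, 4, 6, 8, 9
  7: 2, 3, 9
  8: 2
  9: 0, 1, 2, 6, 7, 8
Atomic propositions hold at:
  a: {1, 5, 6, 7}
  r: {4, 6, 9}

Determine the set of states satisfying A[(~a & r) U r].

{4, 6, 9}

Sat(~a) = {0, 2, 3, 4, 8, 9}
Sat(~a & r) = {4, 9}
A[(~a & r) U r]: least fixpoint, start Z0 = Sat(r) = {4, 6, 9}, add states in Sat(~a & r) with every successor in Z. Already a fixed point.
Sat(A[(~a & r) U r]) = {4, 6, 9}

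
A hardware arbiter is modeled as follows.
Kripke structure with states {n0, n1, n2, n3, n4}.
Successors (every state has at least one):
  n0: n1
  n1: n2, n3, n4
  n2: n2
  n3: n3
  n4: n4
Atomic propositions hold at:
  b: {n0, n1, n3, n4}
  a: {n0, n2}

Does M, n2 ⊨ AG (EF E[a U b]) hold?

No

E[a U b]: least fixpoint, start Z0 = Sat(b) = {n0, n1, n3, n4}, add states in Sat(a) with some successor in Z. Already a fixed point.
Sat(E[a U b]) = {n0, n1, n3, n4}
EF E[a U b]: least fixpoint, start Z0 = {n0, n1, n3, n4}, add states with some successor in Z. Already a fixed point.
Sat(EF E[a U b]) = {n0, n1, n3, n4}
AG (EF E[a U b]): greatest fixpoint, start Z0 = {n0, n1, n3, n4}, keep only states in Sat with every successor in Z. Z1 = {n0, n3, n4}; Z2 = {n3, n4}; fixed.
Sat(AG (EF E[a U b])) = {n3, n4}
n2 ∉ Sat(AG (EF E[a U b])) = {n3, n4}, so the formula does not hold at n2.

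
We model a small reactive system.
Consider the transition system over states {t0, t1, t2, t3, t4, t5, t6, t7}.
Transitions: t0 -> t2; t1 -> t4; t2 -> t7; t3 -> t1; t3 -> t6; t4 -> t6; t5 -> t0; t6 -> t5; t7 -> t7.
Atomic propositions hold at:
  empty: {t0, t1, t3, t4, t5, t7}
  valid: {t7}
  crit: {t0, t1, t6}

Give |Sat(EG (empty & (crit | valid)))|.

1

Sat(crit | valid) = {t0, t1, t6, t7}
Sat(empty & (crit | valid)) = {t0, t1, t7}
EG (empty & (crit | valid)): greatest fixpoint, start Z0 = {t0, t1, t7}, keep only states in Sat with some successor in Z. Z1 = {t7}; fixed.
Sat(EG (empty & (crit | valid))) = {t7}
|Sat(EG (empty & (crit | valid)))| = |{t7}| = 1.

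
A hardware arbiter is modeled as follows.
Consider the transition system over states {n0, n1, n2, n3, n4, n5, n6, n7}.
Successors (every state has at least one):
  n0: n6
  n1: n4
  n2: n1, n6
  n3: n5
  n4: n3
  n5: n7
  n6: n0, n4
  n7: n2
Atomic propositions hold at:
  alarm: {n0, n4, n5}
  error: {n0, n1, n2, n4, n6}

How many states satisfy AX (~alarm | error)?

Sat(~alarm) = {n1, n2, n3, n6, n7}
Sat(~alarm | error) = {n0, n1, n2, n3, n4, n6, n7}
Sat(AX (~alarm | error)) = {s : every successor in {n0, n1, n2, n3, n4, n6, n7}} = {n0, n1, n2, n4, n5, n6, n7}
|Sat(AX (~alarm | error))| = |{n0, n1, n2, n4, n5, n6, n7}| = 7.

7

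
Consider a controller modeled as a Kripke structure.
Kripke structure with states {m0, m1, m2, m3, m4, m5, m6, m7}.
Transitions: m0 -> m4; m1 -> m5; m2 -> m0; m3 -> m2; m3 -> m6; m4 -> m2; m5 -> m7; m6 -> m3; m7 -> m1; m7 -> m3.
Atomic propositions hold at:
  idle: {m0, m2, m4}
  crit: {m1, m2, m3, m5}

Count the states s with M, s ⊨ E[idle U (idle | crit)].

Sat(idle | crit) = {m0, m1, m2, m3, m4, m5}
E[idle U (idle | crit)]: least fixpoint, start Z0 = Sat((idle | crit)) = {m0, m1, m2, m3, m4, m5}, add states in Sat(idle) with some successor in Z. Already a fixed point.
Sat(E[idle U (idle | crit)]) = {m0, m1, m2, m3, m4, m5}
|Sat(E[idle U (idle | crit)])| = |{m0, m1, m2, m3, m4, m5}| = 6.

6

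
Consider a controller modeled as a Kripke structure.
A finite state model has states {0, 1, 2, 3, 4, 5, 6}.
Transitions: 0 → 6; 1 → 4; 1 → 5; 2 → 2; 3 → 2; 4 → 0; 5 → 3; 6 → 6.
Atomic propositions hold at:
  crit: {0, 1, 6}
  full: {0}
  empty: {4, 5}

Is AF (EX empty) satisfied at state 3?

No

Sat(EX empty) = {s : some successor in {4, 5}} = {1}
AF (EX empty): least fixpoint, start Z0 = {1}, add states with every successor in Z. Already a fixed point.
Sat(AF (EX empty)) = {1}
3 ∉ Sat(AF (EX empty)) = {1}, so the formula does not hold at 3.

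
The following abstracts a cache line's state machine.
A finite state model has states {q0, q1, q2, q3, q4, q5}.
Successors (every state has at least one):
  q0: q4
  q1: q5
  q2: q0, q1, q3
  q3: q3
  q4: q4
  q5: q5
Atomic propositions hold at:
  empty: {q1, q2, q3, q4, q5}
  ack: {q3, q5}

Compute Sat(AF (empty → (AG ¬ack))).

{q0, q4}

Sat(¬ack) = {q0, q1, q2, q4}
AG ¬ack: greatest fixpoint, start Z0 = {q0, q1, q2, q4}, keep only states in Sat with every successor in Z. Z1 = {q0, q4}; fixed.
Sat(AG ¬ack) = {q0, q4}
Sat(empty → (AG ¬ack)) = {q0, q4}
AF (empty → (AG ¬ack)): least fixpoint, start Z0 = {q0, q4}, add states with every successor in Z. Already a fixed point.
Sat(AF (empty → (AG ¬ack))) = {q0, q4}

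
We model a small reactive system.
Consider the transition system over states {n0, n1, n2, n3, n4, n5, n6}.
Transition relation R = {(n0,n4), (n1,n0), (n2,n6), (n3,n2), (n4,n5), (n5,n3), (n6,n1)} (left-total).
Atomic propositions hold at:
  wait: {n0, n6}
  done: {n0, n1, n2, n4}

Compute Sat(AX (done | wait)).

{n0, n1, n2, n3, n6}

Sat(done | wait) = {n0, n1, n2, n4, n6}
Sat(AX (done | wait)) = {s : every successor in {n0, n1, n2, n4, n6}} = {n0, n1, n2, n3, n6}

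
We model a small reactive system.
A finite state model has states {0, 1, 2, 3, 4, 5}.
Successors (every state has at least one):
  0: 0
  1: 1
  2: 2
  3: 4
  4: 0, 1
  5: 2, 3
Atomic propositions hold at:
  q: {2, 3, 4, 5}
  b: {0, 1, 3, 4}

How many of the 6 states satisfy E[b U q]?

4

E[b U q]: least fixpoint, start Z0 = Sat(q) = {2, 3, 4, 5}, add states in Sat(b) with some successor in Z. Already a fixed point.
Sat(E[b U q]) = {2, 3, 4, 5}
|Sat(E[b U q])| = |{2, 3, 4, 5}| = 4.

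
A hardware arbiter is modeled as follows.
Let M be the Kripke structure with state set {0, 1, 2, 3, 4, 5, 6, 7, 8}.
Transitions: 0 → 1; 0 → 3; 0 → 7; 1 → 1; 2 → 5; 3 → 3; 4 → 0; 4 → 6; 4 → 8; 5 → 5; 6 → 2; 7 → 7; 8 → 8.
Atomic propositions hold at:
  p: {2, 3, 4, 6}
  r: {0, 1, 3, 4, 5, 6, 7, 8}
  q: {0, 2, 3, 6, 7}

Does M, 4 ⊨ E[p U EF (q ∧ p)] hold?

Yes

Sat(q ∧ p) = {2, 3, 6}
EF (q ∧ p): least fixpoint, start Z0 = {2, 3, 6}, add states with some successor in Z. Z1 = {0, 2, 3, 4, 6}; fixed.
Sat(EF (q ∧ p)) = {0, 2, 3, 4, 6}
E[p U EF (q ∧ p)]: least fixpoint, start Z0 = Sat(EF (q ∧ p)) = {0, 2, 3, 4, 6}, add states in Sat(p) with some successor in Z. Already a fixed point.
Sat(E[p U EF (q ∧ p)]) = {0, 2, 3, 4, 6}
4 ∈ Sat(E[p U EF (q ∧ p)]) = {0, 2, 3, 4, 6}, so the formula holds at 4.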